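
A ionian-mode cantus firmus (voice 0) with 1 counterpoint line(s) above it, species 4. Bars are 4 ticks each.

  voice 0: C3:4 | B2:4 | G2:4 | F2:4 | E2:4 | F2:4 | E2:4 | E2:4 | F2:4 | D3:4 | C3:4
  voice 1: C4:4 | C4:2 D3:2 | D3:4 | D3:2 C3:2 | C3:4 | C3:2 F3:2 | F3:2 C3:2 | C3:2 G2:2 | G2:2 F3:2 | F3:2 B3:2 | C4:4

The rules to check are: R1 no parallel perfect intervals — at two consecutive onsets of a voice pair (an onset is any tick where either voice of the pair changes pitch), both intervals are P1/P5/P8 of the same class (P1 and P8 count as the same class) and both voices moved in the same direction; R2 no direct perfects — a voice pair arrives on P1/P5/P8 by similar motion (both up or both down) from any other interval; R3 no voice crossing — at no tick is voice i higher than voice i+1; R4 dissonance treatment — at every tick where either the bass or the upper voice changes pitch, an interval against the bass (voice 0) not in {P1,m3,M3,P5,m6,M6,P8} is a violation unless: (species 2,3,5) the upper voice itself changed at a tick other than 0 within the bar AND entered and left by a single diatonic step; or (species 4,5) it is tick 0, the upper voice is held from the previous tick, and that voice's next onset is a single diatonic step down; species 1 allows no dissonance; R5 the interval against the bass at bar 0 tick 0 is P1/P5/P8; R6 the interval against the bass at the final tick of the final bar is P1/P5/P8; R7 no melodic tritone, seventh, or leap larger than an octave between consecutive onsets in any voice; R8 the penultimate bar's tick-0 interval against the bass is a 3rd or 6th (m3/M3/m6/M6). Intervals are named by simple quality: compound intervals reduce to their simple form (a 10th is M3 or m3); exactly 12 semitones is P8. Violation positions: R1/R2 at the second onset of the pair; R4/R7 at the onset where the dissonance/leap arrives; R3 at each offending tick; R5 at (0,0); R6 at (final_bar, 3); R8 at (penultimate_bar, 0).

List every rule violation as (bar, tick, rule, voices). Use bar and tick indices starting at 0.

bar 0: v0=C3 v1=C4 downbeat P8
bar 1: v0=B2 v1=C4 downbeat m2
bar 2: v0=G2 v1=D3 downbeat P5
bar 3: v0=F2 v1=D3 downbeat M6
bar 4: v0=E2 v1=C3 downbeat m6
bar 5: v0=F2 v1=C3 downbeat P5
bar 6: v0=E2 v1=F3 downbeat m2
bar 7: v0=E2 v1=C3 downbeat m6
bar 8: v0=F2 v1=G2 downbeat M2
bar 9: v0=D3 v1=F3 downbeat m3
bar 10: v0=C3 v1=C4 downbeat P8
  -> R4 @ bar 1 tick 0 v(0, 1): B2/C4 m2 untreated
  -> R7 @ bar 1 tick 2 v(1,): C4->D3 leap 10st
  -> R4 @ bar 6 tick 0 v(0, 1): E2/F3 m2 untreated
  -> R4 @ bar 8 tick 0 v(0, 1): F2/G2 M2 untreated
  -> R7 @ bar 8 tick 2 v(1,): G2->F3 leap 10st
  -> R7 @ bar 9 tick 2 v(1,): F3->B3 leap 6st

(1, 0, R4, (0, 1))
(1, 2, R7, (1,))
(6, 0, R4, (0, 1))
(8, 0, R4, (0, 1))
(8, 2, R7, (1,))
(9, 2, R7, (1,))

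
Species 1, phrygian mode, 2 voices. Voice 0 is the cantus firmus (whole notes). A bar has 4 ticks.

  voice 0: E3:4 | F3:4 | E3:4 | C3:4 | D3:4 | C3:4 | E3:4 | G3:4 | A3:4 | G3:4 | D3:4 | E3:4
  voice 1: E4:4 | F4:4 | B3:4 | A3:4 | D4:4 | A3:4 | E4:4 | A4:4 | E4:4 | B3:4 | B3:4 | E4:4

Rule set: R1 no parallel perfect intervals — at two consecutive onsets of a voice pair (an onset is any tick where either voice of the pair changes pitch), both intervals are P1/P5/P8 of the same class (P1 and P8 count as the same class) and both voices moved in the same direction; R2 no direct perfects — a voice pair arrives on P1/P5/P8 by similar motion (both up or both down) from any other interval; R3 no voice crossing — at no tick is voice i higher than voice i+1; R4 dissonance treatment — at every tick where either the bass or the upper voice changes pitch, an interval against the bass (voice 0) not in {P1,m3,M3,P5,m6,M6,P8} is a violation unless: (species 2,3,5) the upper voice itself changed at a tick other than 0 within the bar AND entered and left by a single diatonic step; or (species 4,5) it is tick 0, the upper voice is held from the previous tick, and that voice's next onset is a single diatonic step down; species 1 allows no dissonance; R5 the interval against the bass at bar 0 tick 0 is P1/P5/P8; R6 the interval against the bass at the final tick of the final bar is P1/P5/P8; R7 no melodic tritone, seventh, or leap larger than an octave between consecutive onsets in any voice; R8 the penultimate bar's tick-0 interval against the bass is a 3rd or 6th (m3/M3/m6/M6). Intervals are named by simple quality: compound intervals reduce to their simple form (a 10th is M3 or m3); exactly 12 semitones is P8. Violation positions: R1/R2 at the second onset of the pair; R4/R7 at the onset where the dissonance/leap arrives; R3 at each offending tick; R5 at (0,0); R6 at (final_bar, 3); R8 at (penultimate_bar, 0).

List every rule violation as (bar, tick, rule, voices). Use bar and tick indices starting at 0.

(1, 0, R1, (0, 1))
(2, 0, R2, (0, 1))
(2, 0, R7, (1,))
(4, 0, R2, (0, 1))
(6, 0, R2, (0, 1))
(7, 0, R4, (0, 1))
(11, 0, R2, (0, 1))

bar 0: v0=E3 v1=E4 downbeat P8
bar 1: v0=F3 v1=F4 downbeat P8
bar 2: v0=E3 v1=B3 downbeat P5
bar 3: v0=C3 v1=A3 downbeat M6
bar 4: v0=D3 v1=D4 downbeat P8
bar 5: v0=C3 v1=A3 downbeat M6
bar 6: v0=E3 v1=E4 downbeat P8
bar 7: v0=G3 v1=A4 downbeat M2
bar 8: v0=A3 v1=E4 downbeat P5
bar 9: v0=G3 v1=B3 downbeat M3
bar 10: v0=D3 v1=B3 downbeat M6
bar 11: v0=E3 v1=E4 downbeat P8
  -> R1 @ bar 1 tick 0 v(0, 1): E3/E4 P8 -> F3/F4 P8 similar
  -> R2 @ bar 2 tick 0 v(0, 1): F3/F4 P8 -> E3/B3 P5 similar
  -> R7 @ bar 2 tick 0 v(1,): F4->B3 leap 6st
  -> R2 @ bar 4 tick 0 v(0, 1): C3/A3 M6 -> D3/D4 P8 similar
  -> R2 @ bar 6 tick 0 v(0, 1): C3/A3 M6 -> E3/E4 P8 similar
  -> R4 @ bar 7 tick 0 v(0, 1): G3/A4 M2 untreated
  -> R2 @ bar 11 tick 0 v(0, 1): D3/B3 M6 -> E3/E4 P8 similar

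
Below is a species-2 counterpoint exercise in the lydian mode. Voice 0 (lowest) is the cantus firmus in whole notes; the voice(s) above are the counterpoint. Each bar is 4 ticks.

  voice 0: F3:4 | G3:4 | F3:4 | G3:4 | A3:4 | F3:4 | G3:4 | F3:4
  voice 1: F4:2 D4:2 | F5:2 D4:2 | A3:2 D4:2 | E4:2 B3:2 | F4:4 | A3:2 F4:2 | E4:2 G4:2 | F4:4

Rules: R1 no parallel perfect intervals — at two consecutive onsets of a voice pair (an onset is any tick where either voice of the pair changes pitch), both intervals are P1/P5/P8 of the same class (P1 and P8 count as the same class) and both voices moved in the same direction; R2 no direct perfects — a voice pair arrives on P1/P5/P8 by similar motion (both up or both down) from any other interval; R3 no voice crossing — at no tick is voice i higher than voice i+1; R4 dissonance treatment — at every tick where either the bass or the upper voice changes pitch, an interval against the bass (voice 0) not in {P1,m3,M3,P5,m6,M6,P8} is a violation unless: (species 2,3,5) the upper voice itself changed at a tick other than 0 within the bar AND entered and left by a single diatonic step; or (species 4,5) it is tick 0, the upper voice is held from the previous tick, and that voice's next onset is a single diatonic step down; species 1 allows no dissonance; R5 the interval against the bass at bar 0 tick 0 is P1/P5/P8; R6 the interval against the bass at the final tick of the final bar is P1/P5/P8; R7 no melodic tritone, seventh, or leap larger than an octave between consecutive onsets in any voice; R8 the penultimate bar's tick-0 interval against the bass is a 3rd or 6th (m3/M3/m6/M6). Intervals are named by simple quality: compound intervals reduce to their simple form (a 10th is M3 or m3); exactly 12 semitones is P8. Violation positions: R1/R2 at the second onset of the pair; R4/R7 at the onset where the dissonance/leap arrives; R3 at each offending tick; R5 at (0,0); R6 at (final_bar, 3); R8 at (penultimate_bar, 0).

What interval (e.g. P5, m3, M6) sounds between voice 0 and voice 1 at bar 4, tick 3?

m6

voice 0=A3 voice 1=F4 -> m6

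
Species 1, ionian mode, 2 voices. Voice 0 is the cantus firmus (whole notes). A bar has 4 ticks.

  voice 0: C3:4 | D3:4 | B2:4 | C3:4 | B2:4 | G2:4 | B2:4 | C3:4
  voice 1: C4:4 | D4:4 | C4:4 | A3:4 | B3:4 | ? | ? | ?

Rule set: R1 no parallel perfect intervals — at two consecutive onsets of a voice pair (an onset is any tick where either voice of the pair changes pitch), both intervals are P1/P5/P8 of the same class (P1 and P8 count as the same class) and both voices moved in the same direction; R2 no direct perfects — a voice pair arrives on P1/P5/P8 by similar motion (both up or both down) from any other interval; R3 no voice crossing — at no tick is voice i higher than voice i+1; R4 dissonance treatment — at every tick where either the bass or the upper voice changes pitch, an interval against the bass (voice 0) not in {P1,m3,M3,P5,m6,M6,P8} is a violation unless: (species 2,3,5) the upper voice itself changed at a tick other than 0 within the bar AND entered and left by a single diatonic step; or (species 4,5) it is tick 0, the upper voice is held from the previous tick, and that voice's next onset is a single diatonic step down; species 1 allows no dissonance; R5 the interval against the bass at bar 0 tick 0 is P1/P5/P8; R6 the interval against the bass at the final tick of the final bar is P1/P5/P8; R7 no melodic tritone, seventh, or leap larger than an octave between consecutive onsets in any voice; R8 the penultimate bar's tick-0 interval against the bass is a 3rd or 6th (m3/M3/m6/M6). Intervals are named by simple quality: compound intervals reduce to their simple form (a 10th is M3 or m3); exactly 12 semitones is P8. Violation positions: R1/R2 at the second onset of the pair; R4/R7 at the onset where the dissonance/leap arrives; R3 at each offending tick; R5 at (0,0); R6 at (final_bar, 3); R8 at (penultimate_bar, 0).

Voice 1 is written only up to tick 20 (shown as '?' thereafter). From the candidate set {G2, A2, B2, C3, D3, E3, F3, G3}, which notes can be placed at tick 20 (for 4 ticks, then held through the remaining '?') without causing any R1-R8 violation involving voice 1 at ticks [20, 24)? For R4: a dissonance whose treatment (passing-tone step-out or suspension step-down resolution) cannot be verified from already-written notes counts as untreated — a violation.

G2: violates R1,R7
A2: violates R4,R7
B2: legal
C3: violates R4,R7
D3: violates R2
E3: legal
F3: violates R4,R7
G3: violates R1

{B2, E3}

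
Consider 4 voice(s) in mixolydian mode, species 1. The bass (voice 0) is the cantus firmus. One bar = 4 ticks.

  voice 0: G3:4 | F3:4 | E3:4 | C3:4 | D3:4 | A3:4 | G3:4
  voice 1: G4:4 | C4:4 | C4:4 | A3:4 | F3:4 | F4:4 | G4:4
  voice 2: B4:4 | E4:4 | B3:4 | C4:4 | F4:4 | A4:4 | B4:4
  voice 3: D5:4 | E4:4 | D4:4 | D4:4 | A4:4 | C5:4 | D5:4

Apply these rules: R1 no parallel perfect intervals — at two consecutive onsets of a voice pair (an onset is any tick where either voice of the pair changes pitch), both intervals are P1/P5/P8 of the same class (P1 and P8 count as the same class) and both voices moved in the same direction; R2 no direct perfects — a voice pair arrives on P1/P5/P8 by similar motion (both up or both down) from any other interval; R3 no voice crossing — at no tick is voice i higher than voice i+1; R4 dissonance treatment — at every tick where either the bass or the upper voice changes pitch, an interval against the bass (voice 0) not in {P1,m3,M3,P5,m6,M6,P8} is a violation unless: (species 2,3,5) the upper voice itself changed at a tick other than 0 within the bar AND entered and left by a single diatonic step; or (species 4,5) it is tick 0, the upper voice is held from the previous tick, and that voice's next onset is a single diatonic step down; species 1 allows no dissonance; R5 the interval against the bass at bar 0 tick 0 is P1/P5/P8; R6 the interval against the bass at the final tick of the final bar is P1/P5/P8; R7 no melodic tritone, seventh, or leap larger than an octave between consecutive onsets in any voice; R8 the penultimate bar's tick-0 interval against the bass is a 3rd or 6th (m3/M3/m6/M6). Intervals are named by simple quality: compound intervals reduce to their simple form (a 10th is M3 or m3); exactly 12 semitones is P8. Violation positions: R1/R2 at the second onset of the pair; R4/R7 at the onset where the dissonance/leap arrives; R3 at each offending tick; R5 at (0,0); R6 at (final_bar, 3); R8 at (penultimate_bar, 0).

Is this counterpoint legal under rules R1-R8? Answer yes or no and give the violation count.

bar 0: v0=G3 v1=G4 v2=B4 v3=D5 (P5)
bar 1: v0=F3 v1=C4 v2=E4 v3=E4 (M7)
bar 2: v0=E3 v1=C4 v2=B3 v3=D4 (m7)
bar 3: v0=C3 v1=A3 v2=C4 v3=D4 (M2)
bar 4: v0=D3 v1=F3 v2=F4 v3=A4 (P5)
bar 5: v0=A3 v1=F4 v2=A4 v3=C5 (m3)
bar 6: v0=G3 v1=G4 v2=B4 v3=D5 (P5)
  R5 @ bar0.0: opens on M3
  R2 @ bar1.0: G3/G4 P8 -> F3/C4 P5 similar
  R2 @ bar1.0: B4/D5 m3 -> E4/E4 P1 similar
  R4 @ bar1.0: F3/E4 M7 untreated
  R4 @ bar1.0: F3/E4 M7 untreated
  R7 @ bar1.0: D5->E4 leap 10st
  R2 @ bar2.0: F3/E4 M7 -> E3/B3 P5 similar
  R3 @ bar2.0: C4 above B3
  R4 @ bar2.0: E3/D4 m7 untreated
  R3 @ bar2.1: C4 above B3
  R3 @ bar2.2: C4 above B3
  R3 @ bar2.3: C4 above B3
  R4 @ bar3.0: C3/D4 M2 untreated
  R2 @ bar4.0: C3/D4 M2 -> D3/A4 P5 similar
  R2 @ bar5.0: D3/F4 m3 -> A3/A4 P8 similar
  R2 @ bar5.0: F3/A4 M3 -> F4/C5 P5 similar
  R8 @ bar5.0: penult P8 not 3rd/6th
  R1 @ bar6.0: F4/C5 P5 -> G4/D5 P5 similar
  R6 @ bar6.3: closes on M3

No (19 violations)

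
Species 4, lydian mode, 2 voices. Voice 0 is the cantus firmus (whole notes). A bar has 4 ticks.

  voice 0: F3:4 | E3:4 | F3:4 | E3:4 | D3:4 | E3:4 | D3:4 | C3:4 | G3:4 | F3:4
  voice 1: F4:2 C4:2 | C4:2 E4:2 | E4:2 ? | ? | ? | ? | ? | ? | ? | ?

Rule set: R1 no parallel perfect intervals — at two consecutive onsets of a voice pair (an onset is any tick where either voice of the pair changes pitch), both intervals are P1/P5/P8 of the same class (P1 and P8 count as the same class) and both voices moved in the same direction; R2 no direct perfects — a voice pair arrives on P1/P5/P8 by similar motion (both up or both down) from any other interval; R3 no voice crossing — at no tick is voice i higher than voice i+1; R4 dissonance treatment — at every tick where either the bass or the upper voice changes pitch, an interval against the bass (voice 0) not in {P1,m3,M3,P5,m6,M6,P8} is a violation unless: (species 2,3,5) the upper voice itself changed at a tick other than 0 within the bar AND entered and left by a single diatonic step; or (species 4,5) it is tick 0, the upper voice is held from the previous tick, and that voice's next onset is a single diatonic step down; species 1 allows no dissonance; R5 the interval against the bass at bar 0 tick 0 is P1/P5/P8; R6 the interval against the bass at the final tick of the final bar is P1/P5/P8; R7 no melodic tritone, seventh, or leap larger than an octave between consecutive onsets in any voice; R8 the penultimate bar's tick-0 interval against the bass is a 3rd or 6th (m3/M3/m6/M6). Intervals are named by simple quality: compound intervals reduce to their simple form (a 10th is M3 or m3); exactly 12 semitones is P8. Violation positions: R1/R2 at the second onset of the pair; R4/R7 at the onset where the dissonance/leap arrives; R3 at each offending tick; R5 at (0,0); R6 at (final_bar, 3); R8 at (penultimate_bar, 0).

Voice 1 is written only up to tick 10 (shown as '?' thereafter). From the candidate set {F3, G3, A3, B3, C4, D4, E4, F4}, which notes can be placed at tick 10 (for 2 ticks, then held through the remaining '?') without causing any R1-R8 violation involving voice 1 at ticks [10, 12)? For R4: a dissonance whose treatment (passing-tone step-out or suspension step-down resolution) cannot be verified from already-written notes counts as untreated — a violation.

{A3, C4, D4, E4, F4}

F3: violates R7
G3: violates R4
A3: legal
B3: violates R4
C4: legal
D4: legal
E4: legal
F4: legal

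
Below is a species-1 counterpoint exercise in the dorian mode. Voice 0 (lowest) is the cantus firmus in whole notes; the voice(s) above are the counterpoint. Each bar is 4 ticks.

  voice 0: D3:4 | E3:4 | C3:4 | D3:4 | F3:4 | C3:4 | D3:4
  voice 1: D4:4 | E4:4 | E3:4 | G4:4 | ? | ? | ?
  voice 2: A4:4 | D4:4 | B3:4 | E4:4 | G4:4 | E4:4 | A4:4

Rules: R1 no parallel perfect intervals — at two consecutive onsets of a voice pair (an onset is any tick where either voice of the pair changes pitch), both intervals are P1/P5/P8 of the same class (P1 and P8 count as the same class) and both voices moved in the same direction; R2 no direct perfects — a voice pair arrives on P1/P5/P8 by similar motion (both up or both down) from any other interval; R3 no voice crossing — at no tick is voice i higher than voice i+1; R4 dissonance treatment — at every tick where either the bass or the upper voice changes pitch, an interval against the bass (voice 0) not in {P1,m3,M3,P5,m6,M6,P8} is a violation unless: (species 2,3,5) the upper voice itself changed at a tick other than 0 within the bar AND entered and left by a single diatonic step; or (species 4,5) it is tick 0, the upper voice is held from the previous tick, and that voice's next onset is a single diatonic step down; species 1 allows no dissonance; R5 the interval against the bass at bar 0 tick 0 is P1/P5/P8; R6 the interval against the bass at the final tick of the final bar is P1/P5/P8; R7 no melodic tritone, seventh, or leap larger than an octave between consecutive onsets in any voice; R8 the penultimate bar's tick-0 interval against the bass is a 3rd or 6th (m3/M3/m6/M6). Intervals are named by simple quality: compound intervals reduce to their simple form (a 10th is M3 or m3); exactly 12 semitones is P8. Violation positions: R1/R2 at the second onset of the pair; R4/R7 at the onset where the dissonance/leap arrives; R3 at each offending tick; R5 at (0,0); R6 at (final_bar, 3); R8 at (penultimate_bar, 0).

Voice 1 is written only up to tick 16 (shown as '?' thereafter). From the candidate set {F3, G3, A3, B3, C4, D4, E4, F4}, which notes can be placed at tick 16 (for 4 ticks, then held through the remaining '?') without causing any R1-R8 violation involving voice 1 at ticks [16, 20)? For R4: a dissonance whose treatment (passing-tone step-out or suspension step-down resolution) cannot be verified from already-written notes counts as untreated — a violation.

{C4, D4, F4}

F3: violates R7
G3: violates R4
A3: violates R7
B3: violates R4
C4: legal
D4: legal
E4: violates R4
F4: legal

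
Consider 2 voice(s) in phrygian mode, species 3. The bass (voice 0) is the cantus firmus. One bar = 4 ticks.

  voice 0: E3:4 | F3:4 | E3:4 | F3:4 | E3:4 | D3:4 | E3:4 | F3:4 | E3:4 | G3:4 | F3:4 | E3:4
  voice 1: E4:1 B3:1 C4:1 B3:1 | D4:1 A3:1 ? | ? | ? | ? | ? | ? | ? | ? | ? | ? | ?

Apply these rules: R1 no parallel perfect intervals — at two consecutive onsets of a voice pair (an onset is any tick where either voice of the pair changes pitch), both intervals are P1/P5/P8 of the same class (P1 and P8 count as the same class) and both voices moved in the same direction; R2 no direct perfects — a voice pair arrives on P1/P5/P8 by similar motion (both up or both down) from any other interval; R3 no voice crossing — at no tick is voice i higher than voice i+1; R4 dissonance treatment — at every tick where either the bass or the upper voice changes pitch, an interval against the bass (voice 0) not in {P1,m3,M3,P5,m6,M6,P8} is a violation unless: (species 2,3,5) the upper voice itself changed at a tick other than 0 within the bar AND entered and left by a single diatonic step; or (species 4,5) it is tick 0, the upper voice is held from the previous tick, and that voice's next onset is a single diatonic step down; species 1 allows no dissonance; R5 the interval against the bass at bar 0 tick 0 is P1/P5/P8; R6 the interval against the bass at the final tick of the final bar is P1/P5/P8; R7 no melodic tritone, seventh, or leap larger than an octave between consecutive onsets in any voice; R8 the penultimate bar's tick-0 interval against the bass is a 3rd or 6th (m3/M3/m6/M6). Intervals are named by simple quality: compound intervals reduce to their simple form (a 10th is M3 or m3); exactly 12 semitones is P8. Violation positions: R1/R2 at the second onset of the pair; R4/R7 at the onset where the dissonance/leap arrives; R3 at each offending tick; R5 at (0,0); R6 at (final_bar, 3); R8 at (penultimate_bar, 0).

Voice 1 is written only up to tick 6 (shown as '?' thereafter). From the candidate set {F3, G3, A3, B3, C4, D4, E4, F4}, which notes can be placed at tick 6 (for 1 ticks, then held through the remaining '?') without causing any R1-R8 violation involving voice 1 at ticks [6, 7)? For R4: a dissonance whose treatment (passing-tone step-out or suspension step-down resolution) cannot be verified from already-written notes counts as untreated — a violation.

{A3, C4, D4, F3, F4}

F3: legal
G3: violates R4
A3: legal
B3: violates R4
C4: legal
D4: legal
E4: violates R4
F4: legal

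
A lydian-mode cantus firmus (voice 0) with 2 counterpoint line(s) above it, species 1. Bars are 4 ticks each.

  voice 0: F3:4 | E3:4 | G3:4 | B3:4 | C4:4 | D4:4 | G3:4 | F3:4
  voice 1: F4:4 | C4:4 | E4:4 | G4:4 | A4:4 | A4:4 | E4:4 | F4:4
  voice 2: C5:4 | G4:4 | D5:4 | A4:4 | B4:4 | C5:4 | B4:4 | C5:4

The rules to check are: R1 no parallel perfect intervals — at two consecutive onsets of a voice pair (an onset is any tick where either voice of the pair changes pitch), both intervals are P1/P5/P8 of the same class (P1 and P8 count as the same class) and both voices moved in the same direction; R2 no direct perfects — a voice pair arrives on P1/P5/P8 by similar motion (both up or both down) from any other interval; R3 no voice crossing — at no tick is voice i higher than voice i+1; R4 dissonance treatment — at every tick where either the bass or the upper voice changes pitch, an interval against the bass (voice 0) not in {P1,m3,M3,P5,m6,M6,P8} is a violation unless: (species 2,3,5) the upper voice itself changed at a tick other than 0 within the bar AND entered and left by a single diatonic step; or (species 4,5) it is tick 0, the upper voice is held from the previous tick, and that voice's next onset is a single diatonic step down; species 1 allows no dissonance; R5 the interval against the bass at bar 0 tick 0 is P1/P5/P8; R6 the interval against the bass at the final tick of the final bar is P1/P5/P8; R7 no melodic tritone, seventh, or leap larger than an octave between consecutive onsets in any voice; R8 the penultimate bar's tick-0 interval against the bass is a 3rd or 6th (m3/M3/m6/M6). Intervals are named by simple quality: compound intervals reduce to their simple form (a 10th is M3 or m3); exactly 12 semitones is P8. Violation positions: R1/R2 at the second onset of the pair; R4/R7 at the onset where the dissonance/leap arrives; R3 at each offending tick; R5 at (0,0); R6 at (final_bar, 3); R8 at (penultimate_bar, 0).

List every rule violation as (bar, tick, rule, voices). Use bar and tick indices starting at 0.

(1, 0, R1, (1, 2))
(2, 0, R2, (0, 2))
(3, 0, R4, (0, 2))
(4, 0, R4, (0, 2))
(5, 0, R4, (0, 2))
(6, 0, R2, (1, 2))
(7, 0, R1, (1, 2))

bar 0: v0=F3 v1=F4 v2=C5 downbeat P5
bar 1: v0=E3 v1=C4 v2=G4 downbeat m3
bar 2: v0=G3 v1=E4 v2=D5 downbeat P5
bar 3: v0=B3 v1=G4 v2=A4 downbeat m7
bar 4: v0=C4 v1=A4 v2=B4 downbeat M7
bar 5: v0=D4 v1=A4 v2=C5 downbeat m7
bar 6: v0=G3 v1=E4 v2=B4 downbeat M3
bar 7: v0=F3 v1=F4 v2=C5 downbeat P5
  -> R1 @ bar 1 tick 0 v(1, 2): F4/C5 P5 -> C4/G4 P5 similar
  -> R2 @ bar 2 tick 0 v(0, 2): E3/G4 m3 -> G3/D5 P5 similar
  -> R4 @ bar 3 tick 0 v(0, 2): B3/A4 m7 untreated
  -> R4 @ bar 4 tick 0 v(0, 2): C4/B4 M7 untreated
  -> R4 @ bar 5 tick 0 v(0, 2): D4/C5 m7 untreated
  -> R2 @ bar 6 tick 0 v(1, 2): A4/C5 m3 -> E4/B4 P5 similar
  -> R1 @ bar 7 tick 0 v(1, 2): E4/B4 P5 -> F4/C5 P5 similar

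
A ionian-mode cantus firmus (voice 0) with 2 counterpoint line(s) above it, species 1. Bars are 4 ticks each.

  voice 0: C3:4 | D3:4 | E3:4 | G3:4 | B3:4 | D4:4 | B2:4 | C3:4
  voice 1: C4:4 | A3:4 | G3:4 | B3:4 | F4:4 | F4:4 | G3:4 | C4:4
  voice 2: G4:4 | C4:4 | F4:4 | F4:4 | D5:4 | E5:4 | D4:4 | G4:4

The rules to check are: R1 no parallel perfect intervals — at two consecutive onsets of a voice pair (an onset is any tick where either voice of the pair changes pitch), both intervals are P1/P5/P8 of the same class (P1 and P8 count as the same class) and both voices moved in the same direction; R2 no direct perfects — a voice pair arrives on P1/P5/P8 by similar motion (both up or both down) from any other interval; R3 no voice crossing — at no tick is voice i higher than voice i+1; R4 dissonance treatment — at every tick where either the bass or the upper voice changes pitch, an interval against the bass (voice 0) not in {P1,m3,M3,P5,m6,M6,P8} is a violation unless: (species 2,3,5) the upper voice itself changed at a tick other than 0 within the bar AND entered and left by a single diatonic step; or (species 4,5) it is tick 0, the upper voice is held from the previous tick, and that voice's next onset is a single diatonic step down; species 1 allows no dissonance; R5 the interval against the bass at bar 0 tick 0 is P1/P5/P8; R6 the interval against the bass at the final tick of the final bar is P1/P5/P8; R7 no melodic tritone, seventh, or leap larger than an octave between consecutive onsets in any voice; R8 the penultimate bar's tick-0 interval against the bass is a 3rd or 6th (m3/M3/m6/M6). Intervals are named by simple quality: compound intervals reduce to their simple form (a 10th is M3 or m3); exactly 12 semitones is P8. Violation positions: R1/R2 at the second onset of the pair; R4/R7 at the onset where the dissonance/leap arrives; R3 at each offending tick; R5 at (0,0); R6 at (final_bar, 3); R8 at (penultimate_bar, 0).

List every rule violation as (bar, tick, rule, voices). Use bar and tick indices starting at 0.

(1, 0, R4, (0, 2))
(2, 0, R4, (0, 2))
(3, 0, R4, (0, 2))
(4, 0, R4, (0, 1))
(4, 0, R7, (1,))
(5, 0, R4, (0, 2))
(6, 0, R2, (1, 2))
(6, 0, R7, (0,))
(6, 0, R7, (1,))
(6, 0, R7, (2,))
(7, 0, R1, (1, 2))
(7, 0, R2, (0, 1))
(7, 0, R2, (0, 2))

bar 0: v0=C3 v1=C4 v2=G4 downbeat P5
bar 1: v0=D3 v1=A3 v2=C4 downbeat m7
bar 2: v0=E3 v1=G3 v2=F4 downbeat m2
bar 3: v0=G3 v1=B3 v2=F4 downbeat m7
bar 4: v0=B3 v1=F4 v2=D5 downbeat m3
bar 5: v0=D4 v1=F4 v2=E5 downbeat M2
bar 6: v0=B2 v1=G3 v2=D4 downbeat m3
bar 7: v0=C3 v1=C4 v2=G4 downbeat P5
  -> R4 @ bar 1 tick 0 v(0, 2): D3/C4 m7 untreated
  -> R4 @ bar 2 tick 0 v(0, 2): E3/F4 m2 untreated
  -> R4 @ bar 3 tick 0 v(0, 2): G3/F4 m7 untreated
  -> R4 @ bar 4 tick 0 v(0, 1): B3/F4 TT untreated
  -> R7 @ bar 4 tick 0 v(1,): B3->F4 leap 6st
  -> R4 @ bar 5 tick 0 v(0, 2): D4/E5 M2 untreated
  -> R2 @ bar 6 tick 0 v(1, 2): F4/E5 M7 -> G3/D4 P5 similar
  -> R7 @ bar 6 tick 0 v(0,): D4->B2 leap 15st
  -> R7 @ bar 6 tick 0 v(1,): F4->G3 leap 10st
  -> R7 @ bar 6 tick 0 v(2,): E5->D4 leap 14st
  -> R1 @ bar 7 tick 0 v(1, 2): G3/D4 P5 -> C4/G4 P5 similar
  -> R2 @ bar 7 tick 0 v(0, 1): B2/G3 m6 -> C3/C4 P8 similar
  -> R2 @ bar 7 tick 0 v(0, 2): B2/D4 m3 -> C3/G4 P5 similar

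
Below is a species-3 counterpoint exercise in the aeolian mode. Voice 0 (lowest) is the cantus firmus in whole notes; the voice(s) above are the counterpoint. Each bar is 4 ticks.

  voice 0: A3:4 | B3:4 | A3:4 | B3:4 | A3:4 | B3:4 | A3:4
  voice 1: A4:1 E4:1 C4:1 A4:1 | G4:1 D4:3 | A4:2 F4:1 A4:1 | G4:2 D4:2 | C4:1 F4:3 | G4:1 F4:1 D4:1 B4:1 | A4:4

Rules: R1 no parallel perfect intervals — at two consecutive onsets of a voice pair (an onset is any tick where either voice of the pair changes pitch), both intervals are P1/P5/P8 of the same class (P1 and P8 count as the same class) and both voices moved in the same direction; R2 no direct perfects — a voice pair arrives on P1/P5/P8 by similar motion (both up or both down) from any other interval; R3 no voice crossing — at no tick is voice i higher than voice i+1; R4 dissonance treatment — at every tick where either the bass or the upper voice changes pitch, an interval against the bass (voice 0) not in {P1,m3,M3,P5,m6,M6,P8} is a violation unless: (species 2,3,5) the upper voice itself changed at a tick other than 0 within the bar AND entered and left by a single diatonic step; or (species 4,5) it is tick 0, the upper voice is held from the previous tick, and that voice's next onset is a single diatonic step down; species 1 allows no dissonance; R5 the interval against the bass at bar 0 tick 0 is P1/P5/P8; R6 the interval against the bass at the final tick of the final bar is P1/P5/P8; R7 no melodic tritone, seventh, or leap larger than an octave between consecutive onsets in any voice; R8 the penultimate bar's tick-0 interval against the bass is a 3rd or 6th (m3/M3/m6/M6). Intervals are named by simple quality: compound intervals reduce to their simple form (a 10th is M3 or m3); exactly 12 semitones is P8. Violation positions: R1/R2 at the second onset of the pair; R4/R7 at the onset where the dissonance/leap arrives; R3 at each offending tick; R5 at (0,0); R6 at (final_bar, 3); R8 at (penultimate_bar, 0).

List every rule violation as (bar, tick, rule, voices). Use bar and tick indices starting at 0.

bar 0: v0=A3 v1=A4 downbeat P8
bar 1: v0=B3 v1=G4 downbeat m6
bar 2: v0=A3 v1=A4 downbeat P8
bar 3: v0=B3 v1=G4 downbeat m6
bar 4: v0=A3 v1=C4 downbeat m3
bar 5: v0=B3 v1=G4 downbeat m6
bar 6: v0=A3 v1=A4 downbeat P8
  -> R4 @ bar 5 tick 1 v(0, 1): B3/F4 TT untreated
  -> R1 @ bar 6 tick 0 v(0, 1): B3/B4 P8 -> A3/A4 P8 similar

(5, 1, R4, (0, 1))
(6, 0, R1, (0, 1))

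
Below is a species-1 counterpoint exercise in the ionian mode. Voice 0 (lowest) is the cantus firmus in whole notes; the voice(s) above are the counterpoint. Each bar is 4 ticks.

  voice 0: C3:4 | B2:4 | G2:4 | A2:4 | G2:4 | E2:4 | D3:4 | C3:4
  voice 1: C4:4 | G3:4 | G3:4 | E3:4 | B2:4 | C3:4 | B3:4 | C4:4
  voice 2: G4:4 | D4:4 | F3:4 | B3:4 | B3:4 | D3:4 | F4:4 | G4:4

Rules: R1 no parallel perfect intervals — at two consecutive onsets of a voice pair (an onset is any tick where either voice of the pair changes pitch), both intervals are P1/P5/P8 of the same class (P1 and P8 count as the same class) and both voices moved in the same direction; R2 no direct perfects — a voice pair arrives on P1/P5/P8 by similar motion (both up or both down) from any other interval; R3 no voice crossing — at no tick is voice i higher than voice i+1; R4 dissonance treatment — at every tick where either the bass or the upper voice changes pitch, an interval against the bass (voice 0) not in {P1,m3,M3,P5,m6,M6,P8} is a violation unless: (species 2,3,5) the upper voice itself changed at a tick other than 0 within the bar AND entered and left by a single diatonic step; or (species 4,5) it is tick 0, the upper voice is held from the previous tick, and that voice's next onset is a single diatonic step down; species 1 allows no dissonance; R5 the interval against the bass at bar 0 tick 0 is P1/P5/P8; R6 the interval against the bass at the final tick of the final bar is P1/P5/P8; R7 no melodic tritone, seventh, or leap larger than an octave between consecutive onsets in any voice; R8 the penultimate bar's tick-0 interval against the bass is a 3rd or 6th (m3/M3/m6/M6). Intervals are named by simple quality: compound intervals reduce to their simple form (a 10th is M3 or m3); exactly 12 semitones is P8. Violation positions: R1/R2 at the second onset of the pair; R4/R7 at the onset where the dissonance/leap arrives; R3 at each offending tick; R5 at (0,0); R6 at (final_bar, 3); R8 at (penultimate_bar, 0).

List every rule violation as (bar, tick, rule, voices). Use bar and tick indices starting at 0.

(1, 0, R1, (1, 2))
(2, 0, R3, (1, 2))
(2, 0, R4, (0, 2))
(2, 1, R3, (1, 2))
(2, 2, R3, (1, 2))
(2, 3, R3, (1, 2))
(3, 0, R4, (0, 2))
(3, 0, R7, (2,))
(5, 0, R4, (0, 2))
(6, 0, R7, (0,))
(6, 0, R7, (1,))
(6, 0, R7, (2,))
(7, 0, R2, (1, 2))

bar 0: v0=C3 v1=C4 v2=G4 downbeat P5
bar 1: v0=B2 v1=G3 v2=D4 downbeat m3
bar 2: v0=G2 v1=G3 v2=F3 downbeat m7
bar 3: v0=A2 v1=E3 v2=B3 downbeat M2
bar 4: v0=G2 v1=B2 v2=B3 downbeat M3
bar 5: v0=E2 v1=C3 v2=D3 downbeat m7
bar 6: v0=D3 v1=B3 v2=F4 downbeat m3
bar 7: v0=C3 v1=C4 v2=G4 downbeat P5
  -> R1 @ bar 1 tick 0 v(1, 2): C4/G4 P5 -> G3/D4 P5 similar
  -> R3 @ bar 2 tick 0 v(1, 2): G3 above F3
  -> R4 @ bar 2 tick 0 v(0, 2): G2/F3 m7 untreated
  -> R3 @ bar 2 tick 1 v(1, 2): G3 above F3
  -> R3 @ bar 2 tick 2 v(1, 2): G3 above F3
  -> R3 @ bar 2 tick 3 v(1, 2): G3 above F3
  -> R4 @ bar 3 tick 0 v(0, 2): A2/B3 M2 untreated
  -> R7 @ bar 3 tick 0 v(2,): F3->B3 leap 6st
  -> R4 @ bar 5 tick 0 v(0, 2): E2/D3 m7 untreated
  -> R7 @ bar 6 tick 0 v(0,): E2->D3 leap 10st
  -> R7 @ bar 6 tick 0 v(1,): C3->B3 leap 11st
  -> R7 @ bar 6 tick 0 v(2,): D3->F4 leap 15st
  -> R2 @ bar 7 tick 0 v(1, 2): B3/F4 TT -> C4/G4 P5 similar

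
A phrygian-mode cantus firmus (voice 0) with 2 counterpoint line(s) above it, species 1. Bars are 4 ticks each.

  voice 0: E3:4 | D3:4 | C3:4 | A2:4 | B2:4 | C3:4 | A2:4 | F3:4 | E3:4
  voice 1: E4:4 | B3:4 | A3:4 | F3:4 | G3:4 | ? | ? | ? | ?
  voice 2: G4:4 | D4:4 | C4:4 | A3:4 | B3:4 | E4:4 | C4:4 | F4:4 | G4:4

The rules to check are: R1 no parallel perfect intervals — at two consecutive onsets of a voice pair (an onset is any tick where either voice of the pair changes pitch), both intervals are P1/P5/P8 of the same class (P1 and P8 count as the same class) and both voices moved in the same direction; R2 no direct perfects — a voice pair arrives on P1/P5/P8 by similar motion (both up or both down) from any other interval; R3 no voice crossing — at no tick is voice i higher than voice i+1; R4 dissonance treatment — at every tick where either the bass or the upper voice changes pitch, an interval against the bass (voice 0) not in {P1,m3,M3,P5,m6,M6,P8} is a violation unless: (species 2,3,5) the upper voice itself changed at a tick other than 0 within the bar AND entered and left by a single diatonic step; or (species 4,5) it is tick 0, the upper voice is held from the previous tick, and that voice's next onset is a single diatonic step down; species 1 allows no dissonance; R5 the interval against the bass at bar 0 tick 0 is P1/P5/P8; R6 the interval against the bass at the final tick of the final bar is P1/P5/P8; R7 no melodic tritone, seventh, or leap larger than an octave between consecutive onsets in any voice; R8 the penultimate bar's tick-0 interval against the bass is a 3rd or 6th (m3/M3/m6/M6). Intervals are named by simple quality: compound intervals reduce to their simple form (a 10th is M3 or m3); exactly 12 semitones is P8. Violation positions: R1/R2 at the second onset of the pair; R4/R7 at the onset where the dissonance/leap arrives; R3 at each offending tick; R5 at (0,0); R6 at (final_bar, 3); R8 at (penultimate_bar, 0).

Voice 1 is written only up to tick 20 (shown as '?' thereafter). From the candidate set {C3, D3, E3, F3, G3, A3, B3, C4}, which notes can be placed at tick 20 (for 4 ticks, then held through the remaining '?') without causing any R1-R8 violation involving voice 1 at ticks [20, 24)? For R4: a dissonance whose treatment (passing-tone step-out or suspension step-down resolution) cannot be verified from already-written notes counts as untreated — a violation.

C3: legal
D3: violates R4
E3: legal
F3: violates R4
G3: legal
A3: violates R2
B3: violates R4
C4: violates R2

{C3, E3, G3}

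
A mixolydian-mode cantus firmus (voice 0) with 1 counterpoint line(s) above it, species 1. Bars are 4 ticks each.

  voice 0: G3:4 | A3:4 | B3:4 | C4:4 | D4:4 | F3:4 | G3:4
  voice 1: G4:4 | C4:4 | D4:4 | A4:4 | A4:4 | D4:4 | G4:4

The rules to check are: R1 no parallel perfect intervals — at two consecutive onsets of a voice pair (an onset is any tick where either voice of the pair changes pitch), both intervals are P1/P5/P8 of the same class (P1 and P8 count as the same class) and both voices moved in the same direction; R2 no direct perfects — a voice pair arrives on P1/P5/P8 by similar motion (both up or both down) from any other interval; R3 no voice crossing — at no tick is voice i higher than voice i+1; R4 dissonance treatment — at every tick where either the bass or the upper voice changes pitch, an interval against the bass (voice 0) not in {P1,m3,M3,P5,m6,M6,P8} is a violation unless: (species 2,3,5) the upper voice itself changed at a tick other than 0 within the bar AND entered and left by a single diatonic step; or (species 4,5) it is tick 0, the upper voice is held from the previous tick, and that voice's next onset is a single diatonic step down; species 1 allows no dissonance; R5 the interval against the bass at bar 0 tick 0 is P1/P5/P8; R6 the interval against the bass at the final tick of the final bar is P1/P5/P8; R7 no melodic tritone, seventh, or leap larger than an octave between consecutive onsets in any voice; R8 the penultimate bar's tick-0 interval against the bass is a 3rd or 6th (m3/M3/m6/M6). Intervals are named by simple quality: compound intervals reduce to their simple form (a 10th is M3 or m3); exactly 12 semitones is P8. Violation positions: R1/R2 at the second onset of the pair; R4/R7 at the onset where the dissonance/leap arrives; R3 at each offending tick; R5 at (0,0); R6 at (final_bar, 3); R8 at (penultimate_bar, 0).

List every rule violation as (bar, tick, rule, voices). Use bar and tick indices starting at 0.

bar 0: v0=G3 v1=G4 downbeat P8
bar 1: v0=A3 v1=C4 downbeat m3
bar 2: v0=B3 v1=D4 downbeat m3
bar 3: v0=C4 v1=A4 downbeat M6
bar 4: v0=D4 v1=A4 downbeat P5
bar 5: v0=F3 v1=D4 downbeat M6
bar 6: v0=G3 v1=G4 downbeat P8
  -> R2 @ bar 6 tick 0 v(0, 1): F3/D4 M6 -> G3/G4 P8 similar

(6, 0, R2, (0, 1))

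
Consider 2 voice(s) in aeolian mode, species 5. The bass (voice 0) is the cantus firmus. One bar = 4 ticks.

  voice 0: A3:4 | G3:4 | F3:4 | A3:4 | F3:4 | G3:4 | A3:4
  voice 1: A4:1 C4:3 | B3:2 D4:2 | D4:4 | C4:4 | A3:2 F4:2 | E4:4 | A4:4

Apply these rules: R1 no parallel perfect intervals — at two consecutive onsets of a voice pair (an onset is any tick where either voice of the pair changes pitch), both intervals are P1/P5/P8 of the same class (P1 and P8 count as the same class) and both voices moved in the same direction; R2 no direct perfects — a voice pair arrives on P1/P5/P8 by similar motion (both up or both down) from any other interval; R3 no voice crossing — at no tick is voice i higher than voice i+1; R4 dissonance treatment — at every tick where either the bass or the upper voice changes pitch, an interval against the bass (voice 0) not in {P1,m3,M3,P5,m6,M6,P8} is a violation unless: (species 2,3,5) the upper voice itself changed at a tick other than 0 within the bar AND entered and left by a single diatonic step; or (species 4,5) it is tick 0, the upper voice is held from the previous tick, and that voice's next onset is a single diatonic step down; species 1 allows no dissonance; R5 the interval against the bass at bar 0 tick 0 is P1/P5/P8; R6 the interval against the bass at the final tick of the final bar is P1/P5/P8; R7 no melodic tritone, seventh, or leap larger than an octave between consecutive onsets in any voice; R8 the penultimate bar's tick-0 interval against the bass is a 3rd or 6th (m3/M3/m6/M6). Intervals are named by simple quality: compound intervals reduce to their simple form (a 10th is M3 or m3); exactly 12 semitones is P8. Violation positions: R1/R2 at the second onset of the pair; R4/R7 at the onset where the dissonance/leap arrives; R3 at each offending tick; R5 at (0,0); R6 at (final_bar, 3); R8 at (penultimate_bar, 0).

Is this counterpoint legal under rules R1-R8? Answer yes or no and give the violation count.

bar 0: v0=A3 v1=A4 (P8)
bar 1: v0=G3 v1=B3 (M3)
bar 2: v0=F3 v1=D4 (M6)
bar 3: v0=A3 v1=C4 (m3)
bar 4: v0=F3 v1=A3 (M3)
bar 5: v0=G3 v1=E4 (M6)
bar 6: v0=A3 v1=A4 (P8)
  R2 @ bar6.0: G3/E4 M6 -> A3/A4 P8 similar

No (1 violations)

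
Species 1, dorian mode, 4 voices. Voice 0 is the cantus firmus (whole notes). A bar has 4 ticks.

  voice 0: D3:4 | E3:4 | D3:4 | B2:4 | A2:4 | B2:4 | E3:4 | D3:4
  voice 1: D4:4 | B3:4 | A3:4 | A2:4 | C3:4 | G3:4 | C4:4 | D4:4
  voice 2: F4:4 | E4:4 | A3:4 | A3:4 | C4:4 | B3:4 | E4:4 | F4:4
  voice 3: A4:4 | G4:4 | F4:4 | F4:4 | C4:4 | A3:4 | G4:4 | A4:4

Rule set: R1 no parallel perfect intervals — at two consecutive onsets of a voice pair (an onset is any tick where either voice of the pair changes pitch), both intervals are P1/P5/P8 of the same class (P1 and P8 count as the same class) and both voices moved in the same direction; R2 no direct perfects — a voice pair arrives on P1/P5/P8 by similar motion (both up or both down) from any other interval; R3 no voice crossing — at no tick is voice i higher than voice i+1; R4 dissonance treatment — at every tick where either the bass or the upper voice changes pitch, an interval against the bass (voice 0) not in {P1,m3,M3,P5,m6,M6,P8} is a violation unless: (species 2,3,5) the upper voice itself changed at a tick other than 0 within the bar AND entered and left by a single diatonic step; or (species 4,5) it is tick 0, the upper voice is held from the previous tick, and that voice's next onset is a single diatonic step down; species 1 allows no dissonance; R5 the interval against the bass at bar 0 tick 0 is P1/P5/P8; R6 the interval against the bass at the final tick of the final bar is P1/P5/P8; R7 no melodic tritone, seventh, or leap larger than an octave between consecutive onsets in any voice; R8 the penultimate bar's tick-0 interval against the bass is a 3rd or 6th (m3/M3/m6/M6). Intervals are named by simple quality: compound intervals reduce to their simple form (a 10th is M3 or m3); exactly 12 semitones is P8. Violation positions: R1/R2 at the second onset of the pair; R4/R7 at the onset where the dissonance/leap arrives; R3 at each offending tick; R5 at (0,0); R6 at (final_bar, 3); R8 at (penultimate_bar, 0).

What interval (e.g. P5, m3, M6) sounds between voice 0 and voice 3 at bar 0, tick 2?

voice 0=D3 voice 3=A4 -> P5

P5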